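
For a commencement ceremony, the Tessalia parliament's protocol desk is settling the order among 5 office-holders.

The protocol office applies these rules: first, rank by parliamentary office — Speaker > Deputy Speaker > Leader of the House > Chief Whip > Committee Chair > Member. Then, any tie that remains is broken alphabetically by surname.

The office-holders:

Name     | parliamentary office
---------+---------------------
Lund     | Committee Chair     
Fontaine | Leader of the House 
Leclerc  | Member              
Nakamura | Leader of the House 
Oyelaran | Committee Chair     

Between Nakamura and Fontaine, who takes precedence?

By parliamentary office: Fontaine and Nakamura (Leader of the House); then Lund and Oyelaran (Committee Chair); then Leclerc (Member).
Among Fontaine and Nakamura, alphabetically by surname: Fontaine before Nakamura.
Among Lund and Oyelaran, alphabetically by surname: Lund before Oyelaran.
So Fontaine takes precedence.

Fontaine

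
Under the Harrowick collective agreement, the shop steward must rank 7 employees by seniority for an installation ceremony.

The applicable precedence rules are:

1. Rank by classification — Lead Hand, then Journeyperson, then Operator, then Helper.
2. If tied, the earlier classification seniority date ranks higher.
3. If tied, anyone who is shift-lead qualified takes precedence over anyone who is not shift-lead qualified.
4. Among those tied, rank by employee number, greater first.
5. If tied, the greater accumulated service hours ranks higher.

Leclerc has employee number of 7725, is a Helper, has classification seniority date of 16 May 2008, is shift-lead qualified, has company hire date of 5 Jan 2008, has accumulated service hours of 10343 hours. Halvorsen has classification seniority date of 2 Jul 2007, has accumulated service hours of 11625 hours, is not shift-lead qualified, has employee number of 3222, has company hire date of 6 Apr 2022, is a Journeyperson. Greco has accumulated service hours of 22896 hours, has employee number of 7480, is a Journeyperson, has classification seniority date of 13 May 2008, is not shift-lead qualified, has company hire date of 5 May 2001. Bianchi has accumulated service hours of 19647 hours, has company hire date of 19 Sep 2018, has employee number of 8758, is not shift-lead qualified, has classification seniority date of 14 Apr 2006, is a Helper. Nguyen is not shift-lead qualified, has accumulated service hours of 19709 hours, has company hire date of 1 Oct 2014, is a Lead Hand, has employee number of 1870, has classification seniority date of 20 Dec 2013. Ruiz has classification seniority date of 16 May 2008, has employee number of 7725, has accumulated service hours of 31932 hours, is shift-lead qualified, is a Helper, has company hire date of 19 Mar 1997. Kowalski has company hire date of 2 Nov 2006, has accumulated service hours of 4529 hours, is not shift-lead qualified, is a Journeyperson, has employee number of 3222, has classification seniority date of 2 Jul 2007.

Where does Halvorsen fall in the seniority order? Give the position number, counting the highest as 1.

2

By classification: Nguyen (Lead Hand); then Halvorsen, Kowalski and Greco (Journeyperson); then Bianchi, Ruiz and Leclerc (Helper).
Among Halvorsen, Kowalski and Greco, by classification seniority date (earlier first): Halvorsen and Kowalski (2 Jul 2007) before Greco (13 May 2008).
Halvorsen and Kowalski are each not shift-lead qualified, so the next rule applies.
Halvorsen and Kowalski both have employee number 3222, so the next rule applies.
Among Halvorsen and Kowalski, by accumulated service hours (higher first): Halvorsen (11625 hours) before Kowalski (4529 hours).
Among Bianchi, Ruiz and Leclerc, by classification seniority date (earlier first): Bianchi (14 Apr 2006) before Ruiz and Leclerc (16 May 2008).
Ruiz and Leclerc are each shift-lead qualified, so the next rule applies.
Ruiz and Leclerc both have employee number 7725, so the next rule applies.
Among Ruiz and Leclerc, by accumulated service hours (higher first): Ruiz (31932 hours) before Leclerc (10343 hours).
Order: Nguyen, Halvorsen, Kowalski, Greco, Bianchi, Ruiz, Leclerc. So position 2.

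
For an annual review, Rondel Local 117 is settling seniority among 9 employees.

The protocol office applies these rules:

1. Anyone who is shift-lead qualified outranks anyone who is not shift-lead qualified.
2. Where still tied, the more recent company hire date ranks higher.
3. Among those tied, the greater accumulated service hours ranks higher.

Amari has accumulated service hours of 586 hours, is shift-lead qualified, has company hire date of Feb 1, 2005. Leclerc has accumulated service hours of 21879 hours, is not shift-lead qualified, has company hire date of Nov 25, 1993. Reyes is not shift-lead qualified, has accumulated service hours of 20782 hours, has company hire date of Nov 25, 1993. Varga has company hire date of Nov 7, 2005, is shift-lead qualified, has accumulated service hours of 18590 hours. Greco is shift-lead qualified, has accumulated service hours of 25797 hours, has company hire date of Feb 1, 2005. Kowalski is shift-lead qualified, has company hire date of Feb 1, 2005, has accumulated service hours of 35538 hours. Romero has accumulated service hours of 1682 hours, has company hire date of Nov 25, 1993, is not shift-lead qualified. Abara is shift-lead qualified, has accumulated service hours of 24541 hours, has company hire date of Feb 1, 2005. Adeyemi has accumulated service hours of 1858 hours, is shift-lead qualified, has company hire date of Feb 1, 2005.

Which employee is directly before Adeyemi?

By the first rule: Varga, Kowalski, Greco, Abara, Adeyemi and Amari (each shift-lead qualified); then Leclerc, Reyes and Romero (each not shift-lead qualified).
Among Varga, Kowalski, Greco, Abara, Adeyemi and Amari, by company hire date (later first): Varga (Nov 7, 2005) before Kowalski, Greco, Abara, Adeyemi and Amari (Feb 1, 2005).
Among Kowalski, Greco, Abara, Adeyemi and Amari, by accumulated service hours (higher first): Kowalski (35538 hours) before Greco (25797 hours) before Abara (24541 hours) before Adeyemi (1858 hours) before Amari (586 hours).
Leclerc, Reyes and Romero all have company hire date Nov 25, 1993, so the next rule applies.
Among Leclerc, Reyes and Romero, by accumulated service hours (higher first): Leclerc (21879 hours) before Reyes (20782 hours) before Romero (1682 hours).
Order: Varga, Kowalski, Greco, Abara, Adeyemi, Amari, Leclerc, Reyes, Romero.

Abara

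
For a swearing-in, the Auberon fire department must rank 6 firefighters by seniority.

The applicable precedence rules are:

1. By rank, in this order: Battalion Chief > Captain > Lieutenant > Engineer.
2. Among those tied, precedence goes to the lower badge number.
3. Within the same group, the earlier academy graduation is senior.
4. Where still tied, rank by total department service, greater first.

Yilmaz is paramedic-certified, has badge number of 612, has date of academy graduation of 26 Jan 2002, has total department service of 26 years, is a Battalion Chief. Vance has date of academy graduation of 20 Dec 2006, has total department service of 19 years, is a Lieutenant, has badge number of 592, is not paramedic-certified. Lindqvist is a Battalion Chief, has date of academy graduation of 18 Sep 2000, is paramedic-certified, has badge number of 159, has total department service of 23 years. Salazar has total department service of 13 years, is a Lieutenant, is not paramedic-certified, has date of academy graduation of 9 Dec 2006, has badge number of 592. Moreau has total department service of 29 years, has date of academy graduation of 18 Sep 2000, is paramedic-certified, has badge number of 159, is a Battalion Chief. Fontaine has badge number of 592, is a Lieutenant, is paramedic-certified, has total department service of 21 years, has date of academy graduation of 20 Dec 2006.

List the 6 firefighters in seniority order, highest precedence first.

Moreau, Lindqvist, Yilmaz, Salazar, Fontaine, Vance

By rank: Moreau, Lindqvist and Yilmaz (Battalion Chief); then Salazar, Fontaine and Vance (Lieutenant).
Among Moreau, Lindqvist and Yilmaz, by badge number (lower first): Moreau and Lindqvist (159) before Yilmaz (612).
Moreau and Lindqvist both have date of academy graduation 18 Sep 2000, so the next rule applies.
Among Moreau and Lindqvist, by total department service (higher first): Moreau (29 years) before Lindqvist (23 years).
Salazar, Fontaine and Vance all have badge number 592, so the next rule applies.
Among Salazar, Fontaine and Vance, by date of academy graduation (earlier first): Salazar (9 Dec 2006) before Fontaine and Vance (20 Dec 2006).
Among Fontaine and Vance, by total department service (higher first): Fontaine (21 years) before Vance (19 years).
Full order: Moreau, Lindqvist, Yilmaz, Salazar, Fontaine, Vance.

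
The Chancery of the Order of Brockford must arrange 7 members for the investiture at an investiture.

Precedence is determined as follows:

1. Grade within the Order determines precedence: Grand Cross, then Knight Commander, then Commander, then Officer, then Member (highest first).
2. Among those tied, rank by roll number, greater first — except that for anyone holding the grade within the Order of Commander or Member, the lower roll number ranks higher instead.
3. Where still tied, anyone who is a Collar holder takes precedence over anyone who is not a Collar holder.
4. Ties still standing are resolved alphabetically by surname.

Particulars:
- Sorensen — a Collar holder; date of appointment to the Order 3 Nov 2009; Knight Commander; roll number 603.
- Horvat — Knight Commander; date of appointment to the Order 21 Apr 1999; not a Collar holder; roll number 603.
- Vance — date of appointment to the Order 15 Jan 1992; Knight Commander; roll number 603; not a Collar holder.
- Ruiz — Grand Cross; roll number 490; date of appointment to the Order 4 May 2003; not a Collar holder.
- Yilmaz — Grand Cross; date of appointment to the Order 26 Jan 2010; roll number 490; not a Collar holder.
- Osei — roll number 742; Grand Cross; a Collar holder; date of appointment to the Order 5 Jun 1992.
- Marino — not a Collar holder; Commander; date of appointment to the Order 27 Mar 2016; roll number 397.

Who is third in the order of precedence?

By grade within the Order: Osei, Ruiz and Yilmaz (Grand Cross); then Sorensen, Horvat and Vance (Knight Commander); then Marino (Commander).
Among Osei, Ruiz and Yilmaz, by roll number (higher first): Osei (742) before Ruiz and Yilmaz (490).
Ruiz and Yilmaz are each not a Collar holder, so the next rule applies.
Among Ruiz and Yilmaz, alphabetically by surname: Ruiz before Yilmaz.
Sorensen, Horvat and Vance all have roll number 603, so the next rule applies.
Among Sorensen, Horvat and Vance, a Collar holder before not a Collar holder: Sorensen (a Collar holder) before Horvat and Vance (not a Collar holder).
Among Horvat and Vance, alphabetically by surname: Horvat before Vance.
Order: Osei, Ruiz, Yilmaz, Sorensen, Horvat, Vance, Marino.

Yilmaz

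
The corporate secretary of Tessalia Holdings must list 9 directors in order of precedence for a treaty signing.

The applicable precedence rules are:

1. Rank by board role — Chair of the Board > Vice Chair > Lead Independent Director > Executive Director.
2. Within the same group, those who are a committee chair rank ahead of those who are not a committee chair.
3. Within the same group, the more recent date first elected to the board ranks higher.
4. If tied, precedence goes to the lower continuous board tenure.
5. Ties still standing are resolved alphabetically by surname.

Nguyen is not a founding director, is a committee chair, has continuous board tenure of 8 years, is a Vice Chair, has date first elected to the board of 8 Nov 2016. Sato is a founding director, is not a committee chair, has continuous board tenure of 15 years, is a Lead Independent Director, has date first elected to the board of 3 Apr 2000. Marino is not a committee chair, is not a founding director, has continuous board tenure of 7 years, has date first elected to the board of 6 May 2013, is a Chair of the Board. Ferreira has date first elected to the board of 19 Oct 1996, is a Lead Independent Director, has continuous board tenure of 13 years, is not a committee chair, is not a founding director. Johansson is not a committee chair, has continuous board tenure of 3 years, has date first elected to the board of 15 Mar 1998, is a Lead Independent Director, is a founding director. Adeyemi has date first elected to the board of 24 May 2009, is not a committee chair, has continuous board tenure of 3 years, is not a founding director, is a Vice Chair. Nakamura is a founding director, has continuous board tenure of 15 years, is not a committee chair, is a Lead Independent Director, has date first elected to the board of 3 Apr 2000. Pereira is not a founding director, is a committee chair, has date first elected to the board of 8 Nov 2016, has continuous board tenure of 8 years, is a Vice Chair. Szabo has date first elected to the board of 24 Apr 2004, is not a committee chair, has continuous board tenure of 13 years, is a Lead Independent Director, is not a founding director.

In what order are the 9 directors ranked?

By board role: Marino (Chair of the Board); then Nguyen, Pereira and Adeyemi (Vice Chair); then Szabo, Nakamura, Sato, Johansson and Ferreira (Lead Independent Director).
Among Nguyen, Pereira and Adeyemi, a committee chair before not a committee chair: Nguyen and Pereira (a committee chair) before Adeyemi (not a committee chair).
Nguyen and Pereira both have date first elected to the board 8 Nov 2016, so the next rule applies.
Nguyen and Pereira both have continuous board tenure 8 years, so the next rule applies.
Among Nguyen and Pereira, alphabetically by surname: Nguyen before Pereira.
Szabo, Nakamura, Sato, Johansson and Ferreira are each not a committee chair, so the next rule applies.
Among Szabo, Nakamura, Sato, Johansson and Ferreira, by date first elected to the board (later first): Szabo (24 Apr 2004) before Nakamura and Sato (3 Apr 2000) before Johansson (15 Mar 1998) before Ferreira (19 Oct 1996).
Nakamura and Sato both have continuous board tenure 15 years, so the next rule applies.
Among Nakamura and Sato, alphabetically by surname: Nakamura before Sato.
Full order: Marino, Nguyen, Pereira, Adeyemi, Szabo, Nakamura, Sato, Johansson, Ferreira.

Marino, Nguyen, Pereira, Adeyemi, Szabo, Nakamura, Sato, Johansson, Ferreira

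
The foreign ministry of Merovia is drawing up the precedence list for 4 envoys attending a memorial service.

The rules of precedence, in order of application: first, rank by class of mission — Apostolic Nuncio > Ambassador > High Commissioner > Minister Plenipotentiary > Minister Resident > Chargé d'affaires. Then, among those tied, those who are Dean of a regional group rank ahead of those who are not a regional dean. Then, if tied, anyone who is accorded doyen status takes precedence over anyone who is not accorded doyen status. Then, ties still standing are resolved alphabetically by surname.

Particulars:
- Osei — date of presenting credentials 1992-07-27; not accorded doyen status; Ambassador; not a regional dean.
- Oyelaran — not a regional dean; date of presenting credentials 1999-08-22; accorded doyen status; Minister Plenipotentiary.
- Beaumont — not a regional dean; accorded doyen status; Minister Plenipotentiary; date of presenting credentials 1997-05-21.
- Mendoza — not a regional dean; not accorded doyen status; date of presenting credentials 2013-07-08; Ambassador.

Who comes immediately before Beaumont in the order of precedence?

Osei

By class of mission: Mendoza and Osei (Ambassador); then Beaumont and Oyelaran (Minister Plenipotentiary).
Mendoza and Osei are each not a regional dean, so the next rule applies.
Mendoza and Osei are each not accorded doyen status, so the next rule applies.
Among Mendoza and Osei, alphabetically by surname: Mendoza before Osei.
Beaumont and Oyelaran are each not a regional dean, so the next rule applies.
Beaumont and Oyelaran are each accorded doyen status, so the next rule applies.
Among Beaumont and Oyelaran, alphabetically by surname: Beaumont before Oyelaran.
Order: Mendoza, Osei, Beaumont, Oyelaran.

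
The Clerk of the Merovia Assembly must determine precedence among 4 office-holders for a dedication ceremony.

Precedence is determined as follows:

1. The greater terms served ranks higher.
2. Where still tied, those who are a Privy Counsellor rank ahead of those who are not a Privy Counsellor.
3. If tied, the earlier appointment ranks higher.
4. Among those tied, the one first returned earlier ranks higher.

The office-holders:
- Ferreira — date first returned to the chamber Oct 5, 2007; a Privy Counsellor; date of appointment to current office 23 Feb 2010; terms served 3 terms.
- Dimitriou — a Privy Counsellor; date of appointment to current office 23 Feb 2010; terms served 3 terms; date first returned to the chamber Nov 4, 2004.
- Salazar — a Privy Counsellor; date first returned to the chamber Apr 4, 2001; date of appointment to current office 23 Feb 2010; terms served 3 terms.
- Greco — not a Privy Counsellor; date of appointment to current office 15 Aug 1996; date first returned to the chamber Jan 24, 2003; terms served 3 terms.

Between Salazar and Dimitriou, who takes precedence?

Salazar

By terms served (higher first): Salazar, Dimitriou, Ferreira and Greco (each 3 terms).
Among Salazar, Dimitriou, Ferreira and Greco, a Privy Counsellor before not a Privy Counsellor: Salazar, Dimitriou and Ferreira (a Privy Counsellor) before Greco (not a Privy Counsellor).
Salazar, Dimitriou and Ferreira all have date of appointment to current office 23 Feb 2010, so the next rule applies.
Among Salazar, Dimitriou and Ferreira, by date first returned to the chamber (earlier first): Salazar (Apr 4, 2001) before Dimitriou (Nov 4, 2004) before Ferreira (Oct 5, 2007).
So Salazar takes precedence.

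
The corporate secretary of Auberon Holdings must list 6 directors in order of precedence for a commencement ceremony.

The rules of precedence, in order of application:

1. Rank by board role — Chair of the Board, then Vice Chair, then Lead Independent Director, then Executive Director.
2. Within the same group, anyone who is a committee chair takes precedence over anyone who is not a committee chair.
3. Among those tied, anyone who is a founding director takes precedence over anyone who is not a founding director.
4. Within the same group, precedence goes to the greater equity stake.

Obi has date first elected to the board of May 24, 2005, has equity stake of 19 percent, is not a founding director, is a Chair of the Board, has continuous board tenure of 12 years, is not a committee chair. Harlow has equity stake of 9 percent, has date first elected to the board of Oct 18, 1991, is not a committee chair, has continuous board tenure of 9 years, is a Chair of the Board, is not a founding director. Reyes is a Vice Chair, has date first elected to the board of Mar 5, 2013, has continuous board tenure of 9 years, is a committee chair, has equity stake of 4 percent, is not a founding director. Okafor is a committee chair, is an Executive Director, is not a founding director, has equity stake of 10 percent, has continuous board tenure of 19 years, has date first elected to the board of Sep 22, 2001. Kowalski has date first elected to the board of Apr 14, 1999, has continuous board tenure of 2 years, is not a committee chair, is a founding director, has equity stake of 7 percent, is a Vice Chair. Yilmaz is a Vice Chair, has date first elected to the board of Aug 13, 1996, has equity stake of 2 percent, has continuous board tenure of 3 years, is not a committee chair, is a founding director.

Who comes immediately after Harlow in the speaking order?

By board role: Obi and Harlow (Chair of the Board); then Reyes, Kowalski and Yilmaz (Vice Chair); then Okafor (Executive Director).
Obi and Harlow are each not a committee chair, so the next rule applies.
Obi and Harlow are each not a founding director, so the next rule applies.
Among Obi and Harlow, by equity stake (higher first): Obi (19 percent) before Harlow (9 percent).
Among Reyes, Kowalski and Yilmaz, a committee chair before not a committee chair: Reyes (a committee chair) before Kowalski and Yilmaz (not a committee chair).
Kowalski and Yilmaz are each a founding director, so the next rule applies.
Among Kowalski and Yilmaz, by equity stake (higher first): Kowalski (7 percent) before Yilmaz (2 percent).
Order: Obi, Harlow, Reyes, Kowalski, Yilmaz, Okafor.

Reyes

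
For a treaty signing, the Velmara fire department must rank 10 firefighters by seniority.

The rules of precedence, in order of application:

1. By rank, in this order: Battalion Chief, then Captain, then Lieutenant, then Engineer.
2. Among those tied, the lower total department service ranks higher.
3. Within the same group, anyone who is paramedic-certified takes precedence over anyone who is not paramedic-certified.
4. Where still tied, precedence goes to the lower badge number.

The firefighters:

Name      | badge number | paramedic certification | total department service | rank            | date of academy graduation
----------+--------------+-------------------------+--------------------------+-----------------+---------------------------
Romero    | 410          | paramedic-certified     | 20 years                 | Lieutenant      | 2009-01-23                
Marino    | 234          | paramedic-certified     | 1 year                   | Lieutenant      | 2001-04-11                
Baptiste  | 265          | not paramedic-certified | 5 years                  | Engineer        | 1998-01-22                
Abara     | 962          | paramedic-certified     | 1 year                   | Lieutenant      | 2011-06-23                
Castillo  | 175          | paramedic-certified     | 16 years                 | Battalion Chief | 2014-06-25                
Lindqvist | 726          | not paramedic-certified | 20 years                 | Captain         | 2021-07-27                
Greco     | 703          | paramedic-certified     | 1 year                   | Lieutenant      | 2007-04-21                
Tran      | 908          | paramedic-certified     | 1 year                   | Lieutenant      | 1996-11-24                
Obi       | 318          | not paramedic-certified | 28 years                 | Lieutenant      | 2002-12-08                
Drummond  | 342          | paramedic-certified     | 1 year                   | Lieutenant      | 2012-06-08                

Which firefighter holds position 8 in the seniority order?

By rank: Castillo (Battalion Chief); then Lindqvist (Captain); then Marino, Drummond, Greco, Tran, Abara, Romero and Obi (Lieutenant); then Baptiste (Engineer).
Among Marino, Drummond, Greco, Tran, Abara, Romero and Obi, by total department service (lower first): Marino, Drummond, Greco, Tran and Abara (1 year) before Romero (20 years) before Obi (28 years).
Marino, Drummond, Greco, Tran and Abara are each paramedic-certified, so the next rule applies.
Among Marino, Drummond, Greco, Tran and Abara, by badge number (lower first): Marino (234) before Drummond (342) before Greco (703) before Tran (908) before Abara (962).
Order: Castillo, Lindqvist, Marino, Drummond, Greco, Tran, Abara, Romero, Obi, Baptiste.

Romero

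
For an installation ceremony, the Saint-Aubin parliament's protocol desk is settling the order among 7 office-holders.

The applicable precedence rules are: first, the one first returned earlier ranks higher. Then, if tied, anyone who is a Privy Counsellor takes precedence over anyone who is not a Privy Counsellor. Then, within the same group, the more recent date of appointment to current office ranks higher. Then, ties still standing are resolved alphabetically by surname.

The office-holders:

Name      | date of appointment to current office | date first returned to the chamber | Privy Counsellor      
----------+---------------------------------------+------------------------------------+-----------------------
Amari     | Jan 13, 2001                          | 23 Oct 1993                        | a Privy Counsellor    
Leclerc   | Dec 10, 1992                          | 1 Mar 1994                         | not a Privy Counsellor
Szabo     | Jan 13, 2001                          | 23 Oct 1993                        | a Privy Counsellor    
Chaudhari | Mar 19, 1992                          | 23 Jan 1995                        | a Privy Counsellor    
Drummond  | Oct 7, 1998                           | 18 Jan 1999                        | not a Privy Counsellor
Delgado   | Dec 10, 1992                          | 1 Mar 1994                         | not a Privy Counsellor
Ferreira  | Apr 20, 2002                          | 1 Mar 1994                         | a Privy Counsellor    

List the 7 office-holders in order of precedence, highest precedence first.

Amari, Szabo, Ferreira, Delgado, Leclerc, Chaudhari, Drummond

By date first returned to the chamber (earlier first): Amari and Szabo (both 23 Oct 1993); then Ferreira, Delgado and Leclerc (each 1 Mar 1994); then Chaudhari (23 Jan 1995); then Drummond (18 Jan 1999).
Amari and Szabo are each a Privy Counsellor, so the next rule applies.
Amari and Szabo both have date of appointment to current office Jan 13, 2001, so the next rule applies.
Among Amari and Szabo, alphabetically by surname: Amari before Szabo.
Among Ferreira, Delgado and Leclerc, a Privy Counsellor before not a Privy Counsellor: Ferreira (a Privy Counsellor) before Delgado and Leclerc (not a Privy Counsellor).
Delgado and Leclerc both have date of appointment to current office Dec 10, 1992, so the next rule applies.
Among Delgado and Leclerc, alphabetically by surname: Delgado before Leclerc.
Full order: Amari, Szabo, Ferreira, Delgado, Leclerc, Chaudhari, Drummond.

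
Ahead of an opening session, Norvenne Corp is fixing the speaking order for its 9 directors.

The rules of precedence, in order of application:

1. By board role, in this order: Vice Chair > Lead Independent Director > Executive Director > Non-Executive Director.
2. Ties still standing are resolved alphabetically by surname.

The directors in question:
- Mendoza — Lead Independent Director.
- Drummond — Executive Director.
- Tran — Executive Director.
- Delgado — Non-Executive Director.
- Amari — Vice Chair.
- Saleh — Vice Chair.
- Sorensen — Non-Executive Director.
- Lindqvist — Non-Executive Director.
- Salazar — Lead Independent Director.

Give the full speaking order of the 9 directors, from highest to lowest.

By board role: Amari and Saleh (Vice Chair); then Mendoza and Salazar (Lead Independent Director); then Drummond and Tran (Executive Director); then Delgado, Lindqvist and Sorensen (Non-Executive Director).
Among Amari and Saleh, alphabetically by surname: Amari before Saleh.
Among Mendoza and Salazar, alphabetically by surname: Mendoza before Salazar.
Among Drummond and Tran, alphabetically by surname: Drummond before Tran.
Among Delgado, Lindqvist and Sorensen, alphabetically by surname: Delgado before Lindqvist before Sorensen.
Full order: Amari, Saleh, Mendoza, Salazar, Drummond, Tran, Delgado, Lindqvist, Sorensen.

Amari, Saleh, Mendoza, Salazar, Drummond, Tran, Delgado, Lindqvist, Sorensen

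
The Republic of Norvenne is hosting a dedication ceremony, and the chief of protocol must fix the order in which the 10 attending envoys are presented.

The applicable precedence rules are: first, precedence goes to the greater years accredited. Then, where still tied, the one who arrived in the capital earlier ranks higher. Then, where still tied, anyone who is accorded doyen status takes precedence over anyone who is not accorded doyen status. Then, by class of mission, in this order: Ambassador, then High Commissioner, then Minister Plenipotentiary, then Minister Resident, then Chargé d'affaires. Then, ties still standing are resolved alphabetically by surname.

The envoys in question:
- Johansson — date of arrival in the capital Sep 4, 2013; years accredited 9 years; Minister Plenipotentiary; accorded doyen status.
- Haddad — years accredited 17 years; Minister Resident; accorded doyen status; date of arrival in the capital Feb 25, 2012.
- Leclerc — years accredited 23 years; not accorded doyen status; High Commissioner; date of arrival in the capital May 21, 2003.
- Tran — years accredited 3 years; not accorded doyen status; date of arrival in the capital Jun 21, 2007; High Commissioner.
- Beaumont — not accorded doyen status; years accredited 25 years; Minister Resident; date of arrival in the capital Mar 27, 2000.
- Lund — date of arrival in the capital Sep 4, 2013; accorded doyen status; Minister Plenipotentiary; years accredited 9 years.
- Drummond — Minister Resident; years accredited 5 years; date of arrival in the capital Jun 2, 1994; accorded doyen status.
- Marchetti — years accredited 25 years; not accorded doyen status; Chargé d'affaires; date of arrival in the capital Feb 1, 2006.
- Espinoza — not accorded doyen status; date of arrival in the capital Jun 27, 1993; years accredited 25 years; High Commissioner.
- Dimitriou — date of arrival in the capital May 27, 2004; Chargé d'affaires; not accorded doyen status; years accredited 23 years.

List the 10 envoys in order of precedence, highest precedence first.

By years accredited (higher first): Espinoza, Beaumont and Marchetti (each 25 years); then Leclerc and Dimitriou (both 23 years); then Haddad (17 years); then Johansson and Lund (both 9 years); then Drummond (5 years); then Tran (3 years).
Among Espinoza, Beaumont and Marchetti, by date of arrival in the capital (earlier first): Espinoza (Jun 27, 1993) before Beaumont (Mar 27, 2000) before Marchetti (Feb 1, 2006).
Among Leclerc and Dimitriou, by date of arrival in the capital (earlier first): Leclerc (May 21, 2003) before Dimitriou (May 27, 2004).
Johansson and Lund both have date of arrival in the capital Sep 4, 2013, so the next rule applies.
Johansson and Lund are each accorded doyen status, so the next rule applies.
Johansson and Lund are each Minister Plenipotentiary, so the next rule applies.
Among Johansson and Lund, alphabetically by surname: Johansson before Lund.
Full order: Espinoza, Beaumont, Marchetti, Leclerc, Dimitriou, Haddad, Johansson, Lund, Drummond, Tran.

Espinoza, Beaumont, Marchetti, Leclerc, Dimitriou, Haddad, Johansson, Lund, Drummond, Tran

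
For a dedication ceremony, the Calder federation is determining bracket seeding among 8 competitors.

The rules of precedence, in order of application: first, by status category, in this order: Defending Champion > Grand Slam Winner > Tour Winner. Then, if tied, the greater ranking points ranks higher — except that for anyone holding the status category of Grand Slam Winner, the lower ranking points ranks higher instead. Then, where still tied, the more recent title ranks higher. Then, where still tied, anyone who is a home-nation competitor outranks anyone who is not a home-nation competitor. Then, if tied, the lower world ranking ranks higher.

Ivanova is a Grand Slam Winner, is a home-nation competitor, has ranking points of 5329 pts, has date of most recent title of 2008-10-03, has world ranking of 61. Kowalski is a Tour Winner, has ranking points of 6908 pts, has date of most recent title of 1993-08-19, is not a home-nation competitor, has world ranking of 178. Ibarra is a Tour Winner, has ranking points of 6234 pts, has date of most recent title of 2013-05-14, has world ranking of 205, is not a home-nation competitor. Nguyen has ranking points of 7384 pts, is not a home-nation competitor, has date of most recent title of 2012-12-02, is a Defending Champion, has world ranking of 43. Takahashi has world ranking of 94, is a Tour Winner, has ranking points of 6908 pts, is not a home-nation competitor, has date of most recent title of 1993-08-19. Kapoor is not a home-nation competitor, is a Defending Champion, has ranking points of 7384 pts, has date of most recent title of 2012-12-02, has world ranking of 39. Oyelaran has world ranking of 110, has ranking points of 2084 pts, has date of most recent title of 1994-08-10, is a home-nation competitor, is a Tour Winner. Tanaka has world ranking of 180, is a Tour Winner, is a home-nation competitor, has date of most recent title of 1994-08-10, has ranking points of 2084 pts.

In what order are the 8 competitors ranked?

By status category: Kapoor and Nguyen (Defending Champion); then Ivanova (Grand Slam Winner); then Takahashi, Kowalski, Ibarra, Oyelaran and Tanaka (Tour Winner).
Kapoor and Nguyen both have ranking points 7384 pts, so the next rule applies.
Kapoor and Nguyen both have date of most recent title 2012-12-02, so the next rule applies.
Kapoor and Nguyen are each not a home-nation competitor, so the next rule applies.
Among Kapoor and Nguyen, by world ranking (lower first): Kapoor (39) before Nguyen (43).
Among Takahashi, Kowalski, Ibarra, Oyelaran and Tanaka, by ranking points (higher first): Takahashi and Kowalski (6908 pts) before Ibarra (6234 pts) before Oyelaran and Tanaka (2084 pts).
Takahashi and Kowalski both have date of most recent title 1993-08-19, so the next rule applies.
Takahashi and Kowalski are each not a home-nation competitor, so the next rule applies.
Among Takahashi and Kowalski, by world ranking (lower first): Takahashi (94) before Kowalski (178).
Oyelaran and Tanaka both have date of most recent title 1994-08-10, so the next rule applies.
Oyelaran and Tanaka are each a home-nation competitor, so the next rule applies.
Among Oyelaran and Tanaka, by world ranking (lower first): Oyelaran (110) before Tanaka (180).
Full order: Kapoor, Nguyen, Ivanova, Takahashi, Kowalski, Ibarra, Oyelaran, Tanaka.

Kapoor, Nguyen, Ivanova, Takahashi, Kowalski, Ibarra, Oyelaran, Tanaka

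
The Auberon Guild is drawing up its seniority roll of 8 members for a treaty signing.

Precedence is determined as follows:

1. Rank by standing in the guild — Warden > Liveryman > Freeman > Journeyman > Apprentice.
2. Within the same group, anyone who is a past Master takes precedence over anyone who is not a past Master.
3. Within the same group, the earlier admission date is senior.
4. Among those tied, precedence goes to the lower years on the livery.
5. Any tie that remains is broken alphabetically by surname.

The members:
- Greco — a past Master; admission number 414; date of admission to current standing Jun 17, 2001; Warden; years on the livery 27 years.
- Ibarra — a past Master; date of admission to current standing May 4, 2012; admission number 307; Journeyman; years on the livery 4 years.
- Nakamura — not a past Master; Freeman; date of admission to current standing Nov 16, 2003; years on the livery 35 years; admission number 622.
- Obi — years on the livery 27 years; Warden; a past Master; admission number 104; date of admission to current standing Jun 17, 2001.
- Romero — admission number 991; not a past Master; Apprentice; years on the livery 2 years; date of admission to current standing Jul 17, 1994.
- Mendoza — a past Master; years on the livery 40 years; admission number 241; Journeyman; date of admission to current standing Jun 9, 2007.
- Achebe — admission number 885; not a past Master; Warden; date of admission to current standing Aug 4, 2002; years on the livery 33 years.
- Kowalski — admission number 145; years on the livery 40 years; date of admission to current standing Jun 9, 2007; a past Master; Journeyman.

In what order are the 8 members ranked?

By standing in the guild: Greco, Obi and Achebe (Warden); then Nakamura (Freeman); then Kowalski, Mendoza and Ibarra (Journeyman); then Romero (Apprentice).
Among Greco, Obi and Achebe, a past Master before not a past Master: Greco and Obi (a past Master) before Achebe (not a past Master).
Greco and Obi both have date of admission to current standing Jun 17, 2001, so the next rule applies.
Greco and Obi both have years on the livery 27 years, so the next rule applies.
Among Greco and Obi, alphabetically by surname: Greco before Obi.
Kowalski, Mendoza and Ibarra are each a past Master, so the next rule applies.
Among Kowalski, Mendoza and Ibarra, by date of admission to current standing (earlier first): Kowalski and Mendoza (Jun 9, 2007) before Ibarra (May 4, 2012).
Kowalski and Mendoza both have years on the livery 40 years, so the next rule applies.
Among Kowalski and Mendoza, alphabetically by surname: Kowalski before Mendoza.
Full order: Greco, Obi, Achebe, Nakamura, Kowalski, Mendoza, Ibarra, Romero.

Greco, Obi, Achebe, Nakamura, Kowalski, Mendoza, Ibarra, Romero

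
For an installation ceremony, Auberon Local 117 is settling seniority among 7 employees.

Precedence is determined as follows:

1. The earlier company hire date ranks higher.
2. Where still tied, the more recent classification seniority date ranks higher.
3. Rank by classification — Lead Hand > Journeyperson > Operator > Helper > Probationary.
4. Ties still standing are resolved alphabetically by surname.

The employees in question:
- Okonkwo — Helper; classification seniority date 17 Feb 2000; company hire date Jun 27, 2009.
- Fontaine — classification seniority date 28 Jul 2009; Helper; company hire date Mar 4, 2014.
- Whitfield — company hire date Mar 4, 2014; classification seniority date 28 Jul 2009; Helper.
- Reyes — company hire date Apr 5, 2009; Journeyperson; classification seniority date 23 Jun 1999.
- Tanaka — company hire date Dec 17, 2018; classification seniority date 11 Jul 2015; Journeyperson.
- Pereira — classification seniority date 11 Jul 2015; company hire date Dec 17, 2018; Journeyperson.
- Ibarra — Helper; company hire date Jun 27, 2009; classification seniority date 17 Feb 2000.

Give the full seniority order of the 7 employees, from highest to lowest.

By company hire date (earlier first): Reyes (Apr 5, 2009); then Ibarra and Okonkwo (both Jun 27, 2009); then Fontaine and Whitfield (both Mar 4, 2014); then Pereira and Tanaka (both Dec 17, 2018).
Ibarra and Okonkwo both have classification seniority date 17 Feb 2000, so the next rule applies.
Ibarra and Okonkwo are each Helper, so the next rule applies.
Among Ibarra and Okonkwo, alphabetically by surname: Ibarra before Okonkwo.
Fontaine and Whitfield both have classification seniority date 28 Jul 2009, so the next rule applies.
Fontaine and Whitfield are each Helper, so the next rule applies.
Among Fontaine and Whitfield, alphabetically by surname: Fontaine before Whitfield.
Pereira and Tanaka both have classification seniority date 11 Jul 2015, so the next rule applies.
Pereira and Tanaka are each Journeyperson, so the next rule applies.
Among Pereira and Tanaka, alphabetically by surname: Pereira before Tanaka.
Full order: Reyes, Ibarra, Okonkwo, Fontaine, Whitfield, Pereira, Tanaka.

Reyes, Ibarra, Okonkwo, Fontaine, Whitfield, Pereira, Tanaka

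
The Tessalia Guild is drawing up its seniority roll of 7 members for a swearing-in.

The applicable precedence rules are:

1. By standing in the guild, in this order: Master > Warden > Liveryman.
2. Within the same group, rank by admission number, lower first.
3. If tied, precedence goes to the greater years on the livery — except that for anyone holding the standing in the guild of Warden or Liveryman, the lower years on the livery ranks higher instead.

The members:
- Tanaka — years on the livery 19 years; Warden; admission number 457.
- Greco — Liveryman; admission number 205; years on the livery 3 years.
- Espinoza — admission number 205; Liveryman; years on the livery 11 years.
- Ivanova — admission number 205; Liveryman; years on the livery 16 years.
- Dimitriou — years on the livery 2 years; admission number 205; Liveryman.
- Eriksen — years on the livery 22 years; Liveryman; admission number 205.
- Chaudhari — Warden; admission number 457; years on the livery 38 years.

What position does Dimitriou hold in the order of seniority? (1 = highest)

By standing in the guild: Tanaka and Chaudhari (Warden); then Dimitriou, Greco, Espinoza, Ivanova and Eriksen (Liveryman).
Tanaka and Chaudhari both have admission number 457, so the next rule applies.
Among Tanaka and Chaudhari, by years on the livery (lower first) (reversed rule for this group): Tanaka (19 years) before Chaudhari (38 years).
Dimitriou, Greco, Espinoza, Ivanova and Eriksen all have admission number 205, so the next rule applies.
Among Dimitriou, Greco, Espinoza, Ivanova and Eriksen, by years on the livery (lower first) (reversed rule for this group): Dimitriou (2 years) before Greco (3 years) before Espinoza (11 years) before Ivanova (16 years) before Eriksen (22 years).
Order: Tanaka, Chaudhari, Dimitriou, Greco, Espinoza, Ivanova, Eriksen. So position 3.

3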